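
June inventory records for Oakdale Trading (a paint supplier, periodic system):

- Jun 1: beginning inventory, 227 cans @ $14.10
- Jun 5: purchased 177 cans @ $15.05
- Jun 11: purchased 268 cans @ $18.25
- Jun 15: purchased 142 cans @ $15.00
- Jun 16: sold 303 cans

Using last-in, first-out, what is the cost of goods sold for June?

COGS = $5,068.25

Jun 16, 303 sold [LIFO — newest first]: 142 @ $15.00 + 161 @ $18.25 = $5,068.25
Ending inventory: 227 @ $14.10 + 177 @ $15.05 + 107 @ $18.25 = $7,817.30
Check: goods available $12,885.55 = COGS $5,068.25 + ending $7,817.30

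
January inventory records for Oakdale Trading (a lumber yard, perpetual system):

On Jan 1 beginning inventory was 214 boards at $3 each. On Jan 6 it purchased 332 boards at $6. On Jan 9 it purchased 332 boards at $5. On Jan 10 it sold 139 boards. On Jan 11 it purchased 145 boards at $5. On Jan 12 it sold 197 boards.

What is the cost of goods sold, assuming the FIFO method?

COGS = $1,374

Jan 10, 139 sold [FIFO — oldest first]: 139 @ $3 = $417
Jan 12, 197 sold [FIFO — oldest first]: 75 @ $3 + 122 @ $6 = $957
Total COGS = $417 + $957 = $1,374
Ending inventory: 210 @ $6 + 332 @ $5 + 145 @ $5 = $3,645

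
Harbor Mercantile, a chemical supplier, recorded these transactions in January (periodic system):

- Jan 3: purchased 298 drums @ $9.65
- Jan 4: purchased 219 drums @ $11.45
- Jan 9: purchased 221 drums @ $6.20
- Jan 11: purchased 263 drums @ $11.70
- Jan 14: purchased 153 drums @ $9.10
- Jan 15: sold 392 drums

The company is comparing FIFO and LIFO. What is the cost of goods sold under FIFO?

FIFO COGS: 298 @ $9.65 + 94 @ $11.45 = $3,952.00
LIFO COGS: 153 @ $9.10 + 239 @ $11.70 = $4,188.60

COGS = $3,952.00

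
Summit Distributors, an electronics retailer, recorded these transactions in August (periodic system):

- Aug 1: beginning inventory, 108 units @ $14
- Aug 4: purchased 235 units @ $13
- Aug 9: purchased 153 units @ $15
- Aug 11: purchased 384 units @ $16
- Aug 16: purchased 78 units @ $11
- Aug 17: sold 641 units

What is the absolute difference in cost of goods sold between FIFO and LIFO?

FIFO COGS: 108 @ $14 + 235 @ $13 + 153 @ $15 + 145 @ $16 = $9,182
LIFO COGS: 78 @ $11 + 384 @ $16 + 153 @ $15 + 26 @ $13 = $9,635
Difference = |$9,182 − $9,635| = $453

$453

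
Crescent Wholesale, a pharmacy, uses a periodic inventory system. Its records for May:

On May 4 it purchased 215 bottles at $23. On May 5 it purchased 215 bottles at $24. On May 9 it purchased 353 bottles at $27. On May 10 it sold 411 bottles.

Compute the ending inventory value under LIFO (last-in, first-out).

May 10, 411 sold [LIFO — newest first]: 353 @ $27 + 58 @ $24 = $10,923
Ending inventory: 215 @ $23 + 157 @ $24 = $8,713

Ending inventory = $8,713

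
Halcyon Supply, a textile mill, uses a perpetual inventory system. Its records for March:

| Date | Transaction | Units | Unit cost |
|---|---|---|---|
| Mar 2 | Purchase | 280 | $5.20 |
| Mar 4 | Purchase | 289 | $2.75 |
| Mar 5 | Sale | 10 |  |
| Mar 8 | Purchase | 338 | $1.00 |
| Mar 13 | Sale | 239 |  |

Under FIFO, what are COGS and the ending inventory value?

Mar 5, 10 sold [FIFO — oldest first]: 10 @ $5.20 = $52.00
Mar 13, 239 sold [FIFO — oldest first]: 239 @ $5.20 = $1,242.80
Total COGS = $52.00 + $1,242.80 = $1,294.80
Ending inventory: 31 @ $5.20 + 289 @ $2.75 + 338 @ $1.00 = $1,293.95

COGS = $1,294.80; ending inventory = $1,293.95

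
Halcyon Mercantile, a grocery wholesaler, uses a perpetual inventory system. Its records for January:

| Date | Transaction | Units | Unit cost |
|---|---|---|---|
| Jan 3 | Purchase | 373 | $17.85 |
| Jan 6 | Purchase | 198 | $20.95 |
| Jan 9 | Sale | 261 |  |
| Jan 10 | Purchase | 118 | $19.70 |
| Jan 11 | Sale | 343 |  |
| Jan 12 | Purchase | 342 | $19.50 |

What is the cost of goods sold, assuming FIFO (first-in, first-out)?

Jan 9, 261 sold [FIFO — oldest first]: 261 @ $17.85 = $4,658.85
Jan 11, 343 sold [FIFO — oldest first]: 112 @ $17.85 + 198 @ $20.95 + 33 @ $19.70 = $6,797.40
Total COGS = $4,658.85 + $6,797.40 = $11,456.25
Ending inventory: 85 @ $19.70 + 342 @ $19.50 = $8,343.50
Check: goods available $19,799.75 = COGS $11,456.25 + ending $8,343.50

COGS = $11,456.25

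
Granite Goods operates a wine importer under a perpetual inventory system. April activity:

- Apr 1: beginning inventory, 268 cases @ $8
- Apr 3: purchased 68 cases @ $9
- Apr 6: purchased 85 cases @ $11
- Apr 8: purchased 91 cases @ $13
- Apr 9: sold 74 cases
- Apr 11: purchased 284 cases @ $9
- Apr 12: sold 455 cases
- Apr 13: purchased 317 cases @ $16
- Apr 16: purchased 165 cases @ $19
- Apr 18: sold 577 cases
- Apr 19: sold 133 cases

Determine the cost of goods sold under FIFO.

COGS = $14,896

Apr 9, 74 sold [FIFO — oldest first]: 74 @ $8 = $592
Apr 12, 455 sold [FIFO — oldest first]: 194 @ $8 + 68 @ $9 + 85 @ $11 + 91 @ $13 + 17 @ $9 = $4,435
Apr 18, 577 sold [FIFO — oldest first]: 267 @ $9 + 310 @ $16 = $7,363
Apr 19, 133 sold [FIFO — oldest first]: 7 @ $16 + 126 @ $19 = $2,506
Total COGS = $592 + $4,435 + $7,363 + $2,506 = $14,896
Ending inventory: 39 @ $19 = $741
Check: goods available $15,637 = COGS $14,896 + ending $741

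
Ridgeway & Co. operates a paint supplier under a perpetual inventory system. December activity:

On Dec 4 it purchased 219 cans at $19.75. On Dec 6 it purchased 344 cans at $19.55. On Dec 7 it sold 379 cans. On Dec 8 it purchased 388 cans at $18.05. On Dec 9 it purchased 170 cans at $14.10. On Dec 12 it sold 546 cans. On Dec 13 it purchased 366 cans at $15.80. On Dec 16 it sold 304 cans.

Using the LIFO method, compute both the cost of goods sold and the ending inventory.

COGS = $21,403.45; ending inventory = $4,830.20

Dec 7, 379 sold [LIFO — newest first]: 344 @ $19.55 + 35 @ $19.75 = $7,416.45
Dec 12, 546 sold [LIFO — newest first]: 170 @ $14.10 + 376 @ $18.05 = $9,183.80
Dec 16, 304 sold [LIFO — newest first]: 304 @ $15.80 = $4,803.20
Total COGS = $7,416.45 + $9,183.80 + $4,803.20 = $21,403.45
Ending inventory: 184 @ $19.75 + 12 @ $18.05 + 62 @ $15.80 = $4,830.20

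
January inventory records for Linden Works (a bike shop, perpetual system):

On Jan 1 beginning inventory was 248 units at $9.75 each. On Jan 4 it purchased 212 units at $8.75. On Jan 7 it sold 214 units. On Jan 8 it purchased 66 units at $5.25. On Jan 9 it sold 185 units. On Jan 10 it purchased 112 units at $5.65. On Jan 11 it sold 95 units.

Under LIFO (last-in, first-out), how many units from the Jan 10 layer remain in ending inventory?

Jan 7, 214 sold [LIFO — newest first]: 212 @ $8.75 + 2 @ $9.75 = $1,874.50
Jan 9, 185 sold [LIFO — newest first]: 66 @ $5.25 + 119 @ $9.75 = $1,506.75
Jan 11, 95 sold [LIFO — newest first]: 95 @ $5.65 = $536.75
Total COGS = $1,874.50 + $1,506.75 + $536.75 = $3,918.00
Ending inventory: 127 @ $9.75 + 17 @ $5.65 = $1,334.30

17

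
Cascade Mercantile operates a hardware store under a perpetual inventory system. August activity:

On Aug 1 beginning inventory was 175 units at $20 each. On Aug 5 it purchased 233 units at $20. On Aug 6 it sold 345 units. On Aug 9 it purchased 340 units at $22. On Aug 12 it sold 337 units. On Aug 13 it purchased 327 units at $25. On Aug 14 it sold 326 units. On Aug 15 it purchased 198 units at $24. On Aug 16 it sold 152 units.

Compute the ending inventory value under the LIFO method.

Ending inventory = $2,455

Aug 6, 345 sold [LIFO — newest first]: 233 @ $20 + 112 @ $20 = $6,900
Aug 12, 337 sold [LIFO — newest first]: 337 @ $22 = $7,414
Aug 14, 326 sold [LIFO — newest first]: 326 @ $25 = $8,150
Aug 16, 152 sold [LIFO — newest first]: 152 @ $24 = $3,648
Total COGS = $6,900 + $7,414 + $8,150 + $3,648 = $26,112
Ending inventory: 63 @ $20 + 3 @ $22 + 1 @ $25 + 46 @ $24 = $2,455
Check: goods available $28,567 = COGS $26,112 + ending $2,455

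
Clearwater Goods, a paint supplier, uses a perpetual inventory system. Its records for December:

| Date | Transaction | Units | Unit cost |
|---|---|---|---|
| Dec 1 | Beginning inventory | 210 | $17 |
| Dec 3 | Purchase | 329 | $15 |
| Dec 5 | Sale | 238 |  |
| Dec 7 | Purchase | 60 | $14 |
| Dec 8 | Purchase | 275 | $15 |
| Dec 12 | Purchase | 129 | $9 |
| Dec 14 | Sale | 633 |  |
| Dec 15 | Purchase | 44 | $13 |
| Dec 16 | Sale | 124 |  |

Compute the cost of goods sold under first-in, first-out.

COGS = $14,559

Dec 5, 238 sold [FIFO — oldest first]: 210 @ $17 + 28 @ $15 = $3,990
Dec 14, 633 sold [FIFO — oldest first]: 301 @ $15 + 60 @ $14 + 272 @ $15 = $9,435
Dec 16, 124 sold [FIFO — oldest first]: 3 @ $15 + 121 @ $9 = $1,134
Total COGS = $3,990 + $9,435 + $1,134 = $14,559
Ending inventory: 8 @ $9 + 44 @ $13 = $644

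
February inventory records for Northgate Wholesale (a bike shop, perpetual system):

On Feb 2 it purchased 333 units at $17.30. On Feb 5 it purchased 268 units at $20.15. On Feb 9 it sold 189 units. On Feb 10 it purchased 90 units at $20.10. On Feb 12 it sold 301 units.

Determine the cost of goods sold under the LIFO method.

COGS = $9,492.80

Feb 9, 189 sold [LIFO — newest first]: 189 @ $20.15 = $3,808.35
Feb 12, 301 sold [LIFO — newest first]: 90 @ $20.10 + 79 @ $20.15 + 132 @ $17.30 = $5,684.45
Total COGS = $3,808.35 + $5,684.45 = $9,492.80
Ending inventory: 201 @ $17.30 = $3,477.30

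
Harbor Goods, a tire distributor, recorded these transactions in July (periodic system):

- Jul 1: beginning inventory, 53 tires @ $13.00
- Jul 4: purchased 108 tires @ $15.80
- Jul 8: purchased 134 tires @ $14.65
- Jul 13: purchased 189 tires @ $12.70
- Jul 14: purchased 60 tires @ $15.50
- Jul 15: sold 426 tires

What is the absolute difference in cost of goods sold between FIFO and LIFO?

FIFO COGS: 53 @ $13.00 + 108 @ $15.80 + 134 @ $14.65 + 131 @ $12.70 = $6,022.20
LIFO COGS: 60 @ $15.50 + 189 @ $12.70 + 134 @ $14.65 + 43 @ $15.80 = $5,972.80
Difference = |$6,022.20 − $5,972.80| = $49.40

$49.40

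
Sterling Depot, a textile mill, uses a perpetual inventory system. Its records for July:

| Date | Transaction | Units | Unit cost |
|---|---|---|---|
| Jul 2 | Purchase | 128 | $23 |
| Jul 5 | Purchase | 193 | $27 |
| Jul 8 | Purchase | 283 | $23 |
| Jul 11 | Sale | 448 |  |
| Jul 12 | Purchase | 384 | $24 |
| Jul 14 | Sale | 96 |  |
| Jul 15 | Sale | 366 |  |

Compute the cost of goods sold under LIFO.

Jul 11, 448 sold [LIFO — newest first]: 283 @ $23 + 165 @ $27 = $10,964
Jul 14, 96 sold [LIFO — newest first]: 96 @ $24 = $2,304
Jul 15, 366 sold [LIFO — newest first]: 288 @ $24 + 28 @ $27 + 50 @ $23 = $8,818
Total COGS = $10,964 + $2,304 + $8,818 = $22,086
Ending inventory: 78 @ $23 = $1,794
Check: goods available $23,880 = COGS $22,086 + ending $1,794

COGS = $22,086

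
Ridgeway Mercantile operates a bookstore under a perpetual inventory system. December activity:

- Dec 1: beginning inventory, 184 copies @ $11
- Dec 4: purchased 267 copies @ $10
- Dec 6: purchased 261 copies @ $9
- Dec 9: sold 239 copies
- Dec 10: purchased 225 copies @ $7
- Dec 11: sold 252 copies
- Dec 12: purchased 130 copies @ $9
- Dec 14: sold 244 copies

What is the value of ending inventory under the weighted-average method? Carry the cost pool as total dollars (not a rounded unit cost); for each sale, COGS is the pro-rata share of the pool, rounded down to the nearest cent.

After Dec 1: 184 on hand, pool $2,024.00 (≈ $11.0000 each)
After Dec 4: 451 on hand, pool $4,694.00 (≈ $10.4080 each)
After Dec 6: 712 on hand, pool $7,043.00 (≈ $9.8919 each)
Dec 9, sell 239: 239/712 × $7,043.00 → $2,364.15
After Dec 10: 698 on hand, pool $6,253.85 (≈ $8.9597 each)
Dec 11, sell 252: 252/698 × $6,253.85 → $2,257.83
After Dec 12: 576 on hand, pool $5,166.02 (≈ $8.9688 each)
Dec 14, sell 244: 244/576 × $5,166.02 → $2,188.38
Total COGS = $2,364.15 + $2,257.83 + $2,188.38 = $6,810.36
Ending inventory (cost pool remaining) = $2,977.64
Check: goods available $9,788.00 = COGS $6,810.36 + ending $2,977.64

Ending inventory = $2,977.64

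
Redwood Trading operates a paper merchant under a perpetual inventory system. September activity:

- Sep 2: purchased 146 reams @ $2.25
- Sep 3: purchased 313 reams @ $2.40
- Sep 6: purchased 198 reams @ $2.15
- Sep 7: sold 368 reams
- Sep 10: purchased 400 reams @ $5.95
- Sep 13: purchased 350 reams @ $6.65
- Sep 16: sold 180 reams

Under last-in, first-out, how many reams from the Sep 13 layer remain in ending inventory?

Sep 7, 368 sold [LIFO — newest first]: 198 @ $2.15 + 170 @ $2.40 = $833.70
Sep 16, 180 sold [LIFO — newest first]: 180 @ $6.65 = $1,197.00
Total COGS = $833.70 + $1,197.00 = $2,030.70
Ending inventory: 146 @ $2.25 + 143 @ $2.40 + 400 @ $5.95 + 170 @ $6.65 = $4,182.20

170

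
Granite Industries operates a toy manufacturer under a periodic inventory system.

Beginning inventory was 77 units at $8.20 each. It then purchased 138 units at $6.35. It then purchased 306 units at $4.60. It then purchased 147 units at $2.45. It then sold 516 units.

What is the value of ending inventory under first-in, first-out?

Ending inventory = $383.15

Sale 1 (516) [FIFO — oldest first]: 77 @ $8.20 + 138 @ $6.35 + 301 @ $4.60 = $2,892.30
Ending inventory: 5 @ $4.60 + 147 @ $2.45 = $383.15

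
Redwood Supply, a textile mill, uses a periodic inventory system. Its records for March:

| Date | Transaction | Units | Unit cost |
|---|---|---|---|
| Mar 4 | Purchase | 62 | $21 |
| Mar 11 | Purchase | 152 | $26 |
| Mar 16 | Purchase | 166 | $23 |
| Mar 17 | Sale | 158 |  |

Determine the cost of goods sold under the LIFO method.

COGS = $3,634

Mar 17, 158 sold [LIFO — newest first]: 158 @ $23 = $3,634
Ending inventory: 62 @ $21 + 152 @ $26 + 8 @ $23 = $5,438
Check: goods available $9,072 = COGS $3,634 + ending $5,438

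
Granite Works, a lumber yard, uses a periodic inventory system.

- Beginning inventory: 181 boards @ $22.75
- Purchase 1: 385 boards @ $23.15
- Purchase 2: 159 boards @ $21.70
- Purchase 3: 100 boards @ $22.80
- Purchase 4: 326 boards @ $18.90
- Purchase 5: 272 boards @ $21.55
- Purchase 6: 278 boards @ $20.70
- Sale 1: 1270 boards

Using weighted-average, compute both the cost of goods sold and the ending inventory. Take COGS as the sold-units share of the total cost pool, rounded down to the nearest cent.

COGS = $27,280.28; ending inventory = $9,258.12

Sale 1, sell 1270: 1270/1701 × $36,538.40 → $27,280.28
Ending inventory (cost pool remaining) = $9,258.12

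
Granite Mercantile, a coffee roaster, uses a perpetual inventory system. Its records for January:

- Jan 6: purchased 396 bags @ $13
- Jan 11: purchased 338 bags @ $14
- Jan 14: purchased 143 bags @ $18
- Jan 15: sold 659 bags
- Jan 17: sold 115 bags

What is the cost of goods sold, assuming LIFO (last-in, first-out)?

COGS = $11,115

Jan 15, 659 sold [LIFO — newest first]: 143 @ $18 + 338 @ $14 + 178 @ $13 = $9,620
Jan 17, 115 sold [LIFO — newest first]: 115 @ $13 = $1,495
Total COGS = $9,620 + $1,495 = $11,115
Ending inventory: 103 @ $13 = $1,339
Check: goods available $12,454 = COGS $11,115 + ending $1,339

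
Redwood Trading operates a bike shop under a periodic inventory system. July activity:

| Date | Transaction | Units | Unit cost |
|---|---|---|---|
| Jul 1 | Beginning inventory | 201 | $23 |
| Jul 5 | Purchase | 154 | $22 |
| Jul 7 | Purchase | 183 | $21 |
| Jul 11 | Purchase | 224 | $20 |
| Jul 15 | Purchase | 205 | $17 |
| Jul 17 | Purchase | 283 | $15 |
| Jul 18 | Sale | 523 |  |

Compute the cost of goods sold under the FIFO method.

Jul 18, 523 sold [FIFO — oldest first]: 201 @ $23 + 154 @ $22 + 168 @ $21 = $11,539
Ending inventory: 15 @ $21 + 224 @ $20 + 205 @ $17 + 283 @ $15 = $12,525

COGS = $11,539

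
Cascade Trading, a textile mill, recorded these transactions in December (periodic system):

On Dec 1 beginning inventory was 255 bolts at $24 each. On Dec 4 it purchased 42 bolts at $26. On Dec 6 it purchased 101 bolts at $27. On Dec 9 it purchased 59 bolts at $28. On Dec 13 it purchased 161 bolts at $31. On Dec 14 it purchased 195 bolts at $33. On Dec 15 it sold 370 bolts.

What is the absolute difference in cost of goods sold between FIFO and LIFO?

$2,635

FIFO COGS: 255 @ $24 + 42 @ $26 + 73 @ $27 = $9,183
LIFO COGS: 195 @ $33 + 161 @ $31 + 14 @ $28 = $11,818
Difference = |$9,183 − $11,818| = $2,635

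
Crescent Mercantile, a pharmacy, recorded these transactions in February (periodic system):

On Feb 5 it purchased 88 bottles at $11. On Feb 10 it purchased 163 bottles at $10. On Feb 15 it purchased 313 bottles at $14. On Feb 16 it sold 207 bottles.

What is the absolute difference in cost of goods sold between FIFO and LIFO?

$740

FIFO COGS: 88 @ $11 + 119 @ $10 = $2,158
LIFO COGS: 207 @ $14 = $2,898
Difference = |$2,158 − $2,898| = $740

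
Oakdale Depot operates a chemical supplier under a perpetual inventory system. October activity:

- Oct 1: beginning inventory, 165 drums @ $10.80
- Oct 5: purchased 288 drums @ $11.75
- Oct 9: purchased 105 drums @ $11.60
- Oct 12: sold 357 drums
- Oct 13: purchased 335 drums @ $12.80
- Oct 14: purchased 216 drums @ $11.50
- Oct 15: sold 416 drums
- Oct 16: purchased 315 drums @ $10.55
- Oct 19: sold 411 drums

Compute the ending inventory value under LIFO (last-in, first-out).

Oct 12, 357 sold [LIFO — newest first]: 105 @ $11.60 + 252 @ $11.75 = $4,179.00
Oct 15, 416 sold [LIFO — newest first]: 216 @ $11.50 + 200 @ $12.80 = $5,044.00
Oct 19, 411 sold [LIFO — newest first]: 315 @ $10.55 + 96 @ $12.80 = $4,552.05
Total COGS = $4,179.00 + $5,044.00 + $4,552.05 = $13,775.05
Ending inventory: 165 @ $10.80 + 36 @ $11.75 + 39 @ $12.80 = $2,704.20

Ending inventory = $2,704.20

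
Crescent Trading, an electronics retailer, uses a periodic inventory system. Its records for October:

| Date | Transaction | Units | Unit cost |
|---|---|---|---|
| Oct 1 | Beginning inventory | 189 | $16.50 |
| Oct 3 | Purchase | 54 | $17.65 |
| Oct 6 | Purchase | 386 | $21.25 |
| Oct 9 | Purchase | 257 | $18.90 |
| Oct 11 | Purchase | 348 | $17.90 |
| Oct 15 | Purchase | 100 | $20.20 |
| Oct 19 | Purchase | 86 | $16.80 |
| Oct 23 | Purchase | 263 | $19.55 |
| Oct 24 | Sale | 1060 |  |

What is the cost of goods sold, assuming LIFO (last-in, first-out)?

COGS = $19,820.45

Oct 24, 1060 sold [LIFO — newest first]: 263 @ $19.55 + 86 @ $16.80 + 100 @ $20.20 + 348 @ $17.90 + 257 @ $18.90 + 6 @ $21.25 = $19,820.45
Ending inventory: 189 @ $16.50 + 54 @ $17.65 + 380 @ $21.25 = $12,146.60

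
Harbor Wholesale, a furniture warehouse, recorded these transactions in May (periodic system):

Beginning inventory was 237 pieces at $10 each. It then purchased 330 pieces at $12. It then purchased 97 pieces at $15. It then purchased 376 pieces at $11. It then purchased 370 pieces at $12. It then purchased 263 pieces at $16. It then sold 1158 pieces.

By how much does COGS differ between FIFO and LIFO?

FIFO COGS: 237 @ $10 + 330 @ $12 + 97 @ $15 + 376 @ $11 + 118 @ $12 = $13,337
LIFO COGS: 263 @ $16 + 370 @ $12 + 376 @ $11 + 97 @ $15 + 52 @ $12 = $14,863
Difference = |$13,337 − $14,863| = $1,526

$1,526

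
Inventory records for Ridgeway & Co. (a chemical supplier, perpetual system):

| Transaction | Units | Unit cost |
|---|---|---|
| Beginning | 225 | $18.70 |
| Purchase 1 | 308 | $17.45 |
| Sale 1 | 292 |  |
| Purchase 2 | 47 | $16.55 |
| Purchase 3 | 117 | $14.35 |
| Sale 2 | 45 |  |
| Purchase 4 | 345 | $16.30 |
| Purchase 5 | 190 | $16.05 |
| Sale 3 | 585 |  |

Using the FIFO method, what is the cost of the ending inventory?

Sale 1 (292) [FIFO — oldest first]: 225 @ $18.70 + 67 @ $17.45 = $5,376.65
Sale 2 (45) [FIFO — oldest first]: 45 @ $17.45 = $785.25
Sale 3 (585) [FIFO — oldest first]: 196 @ $17.45 + 47 @ $16.55 + 117 @ $14.35 + 225 @ $16.30 = $9,544.50
Total COGS = $5,376.65 + $785.25 + $9,544.50 = $15,706.40
Ending inventory: 120 @ $16.30 + 190 @ $16.05 = $5,005.50

Ending inventory = $5,005.50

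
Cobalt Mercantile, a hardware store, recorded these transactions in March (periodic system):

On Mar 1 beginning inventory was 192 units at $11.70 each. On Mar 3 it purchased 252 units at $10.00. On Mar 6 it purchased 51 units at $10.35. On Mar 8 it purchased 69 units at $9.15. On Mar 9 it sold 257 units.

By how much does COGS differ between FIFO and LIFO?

$367.20

FIFO COGS: 192 @ $11.70 + 65 @ $10.00 = $2,896.40
LIFO COGS: 69 @ $9.15 + 51 @ $10.35 + 137 @ $10.00 = $2,529.20
Difference = |$2,896.40 − $2,529.20| = $367.20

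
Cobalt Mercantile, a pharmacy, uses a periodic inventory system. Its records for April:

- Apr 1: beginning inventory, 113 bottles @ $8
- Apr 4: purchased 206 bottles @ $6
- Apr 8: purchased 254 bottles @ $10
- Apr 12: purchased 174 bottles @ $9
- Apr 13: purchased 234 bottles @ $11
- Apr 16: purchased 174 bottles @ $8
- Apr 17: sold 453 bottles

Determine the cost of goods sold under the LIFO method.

COGS = $4,371

Apr 17, 453 sold [LIFO — newest first]: 174 @ $8 + 234 @ $11 + 45 @ $9 = $4,371
Ending inventory: 113 @ $8 + 206 @ $6 + 254 @ $10 + 129 @ $9 = $5,841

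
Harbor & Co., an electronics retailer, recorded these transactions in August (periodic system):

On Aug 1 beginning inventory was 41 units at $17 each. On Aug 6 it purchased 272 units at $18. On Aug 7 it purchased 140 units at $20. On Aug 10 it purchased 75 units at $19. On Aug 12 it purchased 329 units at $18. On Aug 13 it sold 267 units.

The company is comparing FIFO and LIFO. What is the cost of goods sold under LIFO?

COGS = $4,806

FIFO COGS: 41 @ $17 + 226 @ $18 = $4,765
LIFO COGS: 267 @ $18 = $4,806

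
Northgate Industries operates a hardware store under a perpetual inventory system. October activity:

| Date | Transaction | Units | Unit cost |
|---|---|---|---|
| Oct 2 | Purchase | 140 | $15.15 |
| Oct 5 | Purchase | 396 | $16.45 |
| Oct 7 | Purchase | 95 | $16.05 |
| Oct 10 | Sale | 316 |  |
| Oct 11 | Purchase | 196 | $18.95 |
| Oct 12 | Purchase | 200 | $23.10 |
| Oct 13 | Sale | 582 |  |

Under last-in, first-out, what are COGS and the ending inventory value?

Oct 10, 316 sold [LIFO — newest first]: 95 @ $16.05 + 221 @ $16.45 = $5,160.20
Oct 13, 582 sold [LIFO — newest first]: 200 @ $23.10 + 196 @ $18.95 + 175 @ $16.45 + 11 @ $15.15 = $11,379.60
Total COGS = $5,160.20 + $11,379.60 = $16,539.80
Ending inventory: 129 @ $15.15 = $1,954.35

COGS = $16,539.80; ending inventory = $1,954.35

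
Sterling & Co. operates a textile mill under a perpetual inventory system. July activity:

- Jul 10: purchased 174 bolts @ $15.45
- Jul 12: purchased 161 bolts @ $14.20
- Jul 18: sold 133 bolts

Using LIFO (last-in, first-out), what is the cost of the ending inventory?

Jul 18, 133 sold [LIFO — newest first]: 133 @ $14.20 = $1,888.60
Ending inventory: 174 @ $15.45 + 28 @ $14.20 = $3,085.90
Check: goods available $4,974.50 = COGS $1,888.60 + ending $3,085.90

Ending inventory = $3,085.90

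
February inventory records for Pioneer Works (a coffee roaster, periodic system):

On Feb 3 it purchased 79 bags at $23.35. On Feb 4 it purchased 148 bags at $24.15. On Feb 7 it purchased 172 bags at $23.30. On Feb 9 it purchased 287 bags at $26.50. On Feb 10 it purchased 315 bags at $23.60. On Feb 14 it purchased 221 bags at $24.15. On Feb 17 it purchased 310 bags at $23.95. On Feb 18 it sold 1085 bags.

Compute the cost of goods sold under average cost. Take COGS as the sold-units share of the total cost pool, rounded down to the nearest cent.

Feb 18, sell 1085: 1085/1532 × $37,227.60 → $26,365.50
Ending inventory (cost pool remaining) = $10,862.10
Check: goods available $37,227.60 = COGS $26,365.50 + ending $10,862.10

COGS = $26,365.50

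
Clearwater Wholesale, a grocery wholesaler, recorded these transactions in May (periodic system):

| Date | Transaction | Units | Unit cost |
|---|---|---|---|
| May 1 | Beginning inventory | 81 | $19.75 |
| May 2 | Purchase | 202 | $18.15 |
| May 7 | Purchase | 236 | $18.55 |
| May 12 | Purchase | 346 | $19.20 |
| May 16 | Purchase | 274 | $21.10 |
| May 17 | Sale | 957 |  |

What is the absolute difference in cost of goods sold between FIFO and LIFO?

$407.30

FIFO COGS: 81 @ $19.75 + 202 @ $18.15 + 236 @ $18.55 + 346 @ $19.20 + 92 @ $21.10 = $18,228.25
LIFO COGS: 274 @ $21.10 + 346 @ $19.20 + 236 @ $18.55 + 101 @ $18.15 = $18,635.55
Difference = |$18,228.25 − $18,635.55| = $407.30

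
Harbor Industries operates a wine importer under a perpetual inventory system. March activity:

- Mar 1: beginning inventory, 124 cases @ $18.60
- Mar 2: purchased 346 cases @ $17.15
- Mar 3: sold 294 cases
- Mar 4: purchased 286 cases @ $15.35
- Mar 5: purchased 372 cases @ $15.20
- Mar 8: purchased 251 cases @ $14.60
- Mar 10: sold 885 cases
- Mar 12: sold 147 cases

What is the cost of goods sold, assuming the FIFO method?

COGS = $21,175.60

Mar 3, 294 sold [FIFO — oldest first]: 124 @ $18.60 + 170 @ $17.15 = $5,221.90
Mar 10, 885 sold [FIFO — oldest first]: 176 @ $17.15 + 286 @ $15.35 + 372 @ $15.20 + 51 @ $14.60 = $13,807.50
Mar 12, 147 sold [FIFO — oldest first]: 147 @ $14.60 = $2,146.20
Total COGS = $5,221.90 + $13,807.50 + $2,146.20 = $21,175.60
Ending inventory: 53 @ $14.60 = $773.80
Check: goods available $21,949.40 = COGS $21,175.60 + ending $773.80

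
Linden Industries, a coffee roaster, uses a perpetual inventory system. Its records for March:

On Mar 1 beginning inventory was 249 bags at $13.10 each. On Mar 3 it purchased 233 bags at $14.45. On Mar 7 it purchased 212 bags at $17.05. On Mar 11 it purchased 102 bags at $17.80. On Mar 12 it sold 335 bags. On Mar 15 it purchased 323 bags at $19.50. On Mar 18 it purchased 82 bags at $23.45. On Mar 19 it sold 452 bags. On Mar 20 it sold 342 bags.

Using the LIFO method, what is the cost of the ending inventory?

Mar 12, 335 sold [LIFO — newest first]: 102 @ $17.80 + 212 @ $17.05 + 21 @ $14.45 = $5,733.65
Mar 19, 452 sold [LIFO — newest first]: 82 @ $23.45 + 323 @ $19.50 + 47 @ $14.45 = $8,900.55
Mar 20, 342 sold [LIFO — newest first]: 165 @ $14.45 + 177 @ $13.10 = $4,702.95
Total COGS = $5,733.65 + $8,900.55 + $4,702.95 = $19,337.15
Ending inventory: 72 @ $13.10 = $943.20

Ending inventory = $943.20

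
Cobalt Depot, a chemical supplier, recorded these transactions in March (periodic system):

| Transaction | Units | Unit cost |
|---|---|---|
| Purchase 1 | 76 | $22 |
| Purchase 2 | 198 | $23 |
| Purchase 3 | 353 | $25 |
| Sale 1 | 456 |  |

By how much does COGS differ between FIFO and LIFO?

$418

FIFO COGS: 76 @ $22 + 198 @ $23 + 182 @ $25 = $10,776
LIFO COGS: 353 @ $25 + 103 @ $23 = $11,194
Difference = |$10,776 − $11,194| = $418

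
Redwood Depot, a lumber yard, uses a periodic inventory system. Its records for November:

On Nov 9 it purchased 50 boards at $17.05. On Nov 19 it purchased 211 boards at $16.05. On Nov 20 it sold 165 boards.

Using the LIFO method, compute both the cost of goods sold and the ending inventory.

COGS = $2,648.25; ending inventory = $1,590.80

Nov 20, 165 sold [LIFO — newest first]: 165 @ $16.05 = $2,648.25
Ending inventory: 50 @ $17.05 + 46 @ $16.05 = $1,590.80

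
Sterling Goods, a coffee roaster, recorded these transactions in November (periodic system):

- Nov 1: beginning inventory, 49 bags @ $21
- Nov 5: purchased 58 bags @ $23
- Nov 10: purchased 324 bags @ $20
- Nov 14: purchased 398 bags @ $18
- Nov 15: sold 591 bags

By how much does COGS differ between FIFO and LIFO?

FIFO COGS: 49 @ $21 + 58 @ $23 + 324 @ $20 + 160 @ $18 = $11,723
LIFO COGS: 398 @ $18 + 193 @ $20 = $11,024
Difference = |$11,723 − $11,024| = $699

$699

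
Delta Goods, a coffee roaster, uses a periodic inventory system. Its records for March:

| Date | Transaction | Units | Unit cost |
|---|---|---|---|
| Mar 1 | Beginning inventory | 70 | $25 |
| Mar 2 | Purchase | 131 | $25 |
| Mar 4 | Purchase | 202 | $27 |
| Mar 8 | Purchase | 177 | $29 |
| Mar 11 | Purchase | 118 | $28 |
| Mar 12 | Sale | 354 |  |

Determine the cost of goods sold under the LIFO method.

Mar 12, 354 sold [LIFO — newest first]: 118 @ $28 + 177 @ $29 + 59 @ $27 = $10,030
Ending inventory: 70 @ $25 + 131 @ $25 + 143 @ $27 = $8,886

COGS = $10,030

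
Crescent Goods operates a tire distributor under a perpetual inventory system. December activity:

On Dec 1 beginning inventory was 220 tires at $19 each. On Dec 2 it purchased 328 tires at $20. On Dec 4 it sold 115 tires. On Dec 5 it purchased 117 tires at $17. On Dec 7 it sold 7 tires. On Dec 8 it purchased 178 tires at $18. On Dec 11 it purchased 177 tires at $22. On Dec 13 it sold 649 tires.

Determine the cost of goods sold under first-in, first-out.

COGS = $14,637

Dec 4, 115 sold [FIFO — oldest first]: 115 @ $19 = $2,185
Dec 7, 7 sold [FIFO — oldest first]: 7 @ $19 = $133
Dec 13, 649 sold [FIFO — oldest first]: 98 @ $19 + 328 @ $20 + 117 @ $17 + 106 @ $18 = $12,319
Total COGS = $2,185 + $133 + $12,319 = $14,637
Ending inventory: 72 @ $18 + 177 @ $22 = $5,190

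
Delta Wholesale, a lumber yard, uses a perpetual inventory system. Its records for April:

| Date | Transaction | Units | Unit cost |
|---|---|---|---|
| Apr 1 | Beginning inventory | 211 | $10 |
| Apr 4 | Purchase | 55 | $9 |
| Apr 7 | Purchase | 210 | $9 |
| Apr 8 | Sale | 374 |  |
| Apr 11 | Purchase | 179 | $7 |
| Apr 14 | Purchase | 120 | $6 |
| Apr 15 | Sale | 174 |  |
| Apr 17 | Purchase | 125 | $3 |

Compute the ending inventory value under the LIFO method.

Apr 8, 374 sold [LIFO — newest first]: 210 @ $9 + 55 @ $9 + 109 @ $10 = $3,475
Apr 15, 174 sold [LIFO — newest first]: 120 @ $6 + 54 @ $7 = $1,098
Total COGS = $3,475 + $1,098 = $4,573
Ending inventory: 102 @ $10 + 125 @ $7 + 125 @ $3 = $2,270

Ending inventory = $2,270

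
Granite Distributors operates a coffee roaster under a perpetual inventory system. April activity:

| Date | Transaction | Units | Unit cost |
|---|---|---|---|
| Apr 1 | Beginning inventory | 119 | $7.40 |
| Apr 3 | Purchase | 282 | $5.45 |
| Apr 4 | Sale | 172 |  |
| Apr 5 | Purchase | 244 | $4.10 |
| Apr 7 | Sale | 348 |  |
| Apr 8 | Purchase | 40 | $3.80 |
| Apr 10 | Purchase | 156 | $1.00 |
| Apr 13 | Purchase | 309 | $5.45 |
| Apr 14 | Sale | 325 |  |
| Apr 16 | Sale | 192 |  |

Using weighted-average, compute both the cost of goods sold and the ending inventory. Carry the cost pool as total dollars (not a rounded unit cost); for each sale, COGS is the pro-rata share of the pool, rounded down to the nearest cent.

After Apr 1: 119 on hand, pool $880.60 (≈ $7.4000 each)
After Apr 3: 401 on hand, pool $2,417.50 (≈ $6.0287 each)
Apr 4, sell 172: 172/401 × $2,417.50 → $1,036.93
After Apr 5: 473 on hand, pool $2,380.97 (≈ $5.0338 each)
Apr 7, sell 348: 348/473 × $2,380.97 → $1,751.74
After Apr 8: 165 on hand, pool $781.23 (≈ $4.7347 each)
After Apr 10: 321 on hand, pool $937.23 (≈ $2.9197 each)
After Apr 13: 630 on hand, pool $2,621.28 (≈ $4.1608 each)
Apr 14, sell 325: 325/630 × $2,621.28 → $1,352.24
Apr 16, sell 192: 192/305 × $1,269.04 → $798.87
Total COGS = $1,036.93 + $1,751.74 + $1,352.24 + $798.87 = $4,939.78
Ending inventory (cost pool remaining) = $470.17
Check: goods available $5,409.95 = COGS $4,939.78 + ending $470.17

COGS = $4,939.78; ending inventory = $470.17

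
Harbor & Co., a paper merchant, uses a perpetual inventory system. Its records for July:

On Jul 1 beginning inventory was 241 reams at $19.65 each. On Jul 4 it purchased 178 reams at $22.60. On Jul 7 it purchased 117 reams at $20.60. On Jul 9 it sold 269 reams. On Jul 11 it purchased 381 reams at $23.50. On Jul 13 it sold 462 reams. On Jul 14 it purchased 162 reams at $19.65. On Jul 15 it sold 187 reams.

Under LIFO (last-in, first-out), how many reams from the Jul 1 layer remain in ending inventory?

Jul 9, 269 sold [LIFO — newest first]: 117 @ $20.60 + 152 @ $22.60 = $5,845.40
Jul 13, 462 sold [LIFO — newest first]: 381 @ $23.50 + 26 @ $22.60 + 55 @ $19.65 = $10,621.85
Jul 15, 187 sold [LIFO — newest first]: 162 @ $19.65 + 25 @ $19.65 = $3,674.55
Total COGS = $5,845.40 + $10,621.85 + $3,674.55 = $20,141.80
Ending inventory: 161 @ $19.65 = $3,163.65

161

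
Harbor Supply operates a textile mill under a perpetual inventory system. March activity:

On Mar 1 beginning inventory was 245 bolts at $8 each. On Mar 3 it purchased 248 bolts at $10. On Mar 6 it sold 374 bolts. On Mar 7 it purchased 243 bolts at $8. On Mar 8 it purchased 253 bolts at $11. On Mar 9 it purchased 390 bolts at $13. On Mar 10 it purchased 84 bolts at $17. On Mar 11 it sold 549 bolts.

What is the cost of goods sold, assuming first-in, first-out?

Mar 6, 374 sold [FIFO — oldest first]: 245 @ $8 + 129 @ $10 = $3,250
Mar 11, 549 sold [FIFO — oldest first]: 119 @ $10 + 243 @ $8 + 187 @ $11 = $5,191
Total COGS = $3,250 + $5,191 = $8,441
Ending inventory: 66 @ $11 + 390 @ $13 + 84 @ $17 = $7,224
Check: goods available $15,665 = COGS $8,441 + ending $7,224

COGS = $8,441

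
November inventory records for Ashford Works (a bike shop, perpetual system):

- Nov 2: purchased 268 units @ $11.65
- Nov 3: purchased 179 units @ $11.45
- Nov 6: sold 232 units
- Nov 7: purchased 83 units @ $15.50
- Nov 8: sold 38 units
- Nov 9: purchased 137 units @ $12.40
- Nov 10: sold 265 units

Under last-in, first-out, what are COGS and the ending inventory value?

Nov 6, 232 sold [LIFO — newest first]: 179 @ $11.45 + 53 @ $11.65 = $2,667.00
Nov 8, 38 sold [LIFO — newest first]: 38 @ $15.50 = $589.00
Nov 10, 265 sold [LIFO — newest first]: 137 @ $12.40 + 45 @ $15.50 + 83 @ $11.65 = $3,363.25
Total COGS = $2,667.00 + $589.00 + $3,363.25 = $6,619.25
Ending inventory: 132 @ $11.65 = $1,537.80

COGS = $6,619.25; ending inventory = $1,537.80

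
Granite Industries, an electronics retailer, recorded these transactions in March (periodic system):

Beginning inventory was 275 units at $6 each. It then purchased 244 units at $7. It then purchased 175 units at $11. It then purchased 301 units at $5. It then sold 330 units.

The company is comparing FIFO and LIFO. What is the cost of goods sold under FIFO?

FIFO COGS: 275 @ $6 + 55 @ $7 = $2,035
LIFO COGS: 301 @ $5 + 29 @ $11 = $1,824

COGS = $2,035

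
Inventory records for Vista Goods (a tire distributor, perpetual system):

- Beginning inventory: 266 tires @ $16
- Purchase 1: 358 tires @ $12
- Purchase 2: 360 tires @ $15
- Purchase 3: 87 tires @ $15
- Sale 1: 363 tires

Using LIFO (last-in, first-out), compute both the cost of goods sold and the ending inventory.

COGS = $5,445; ending inventory = $9,812

Sale 1 (363) [LIFO — newest first]: 87 @ $15 + 276 @ $15 = $5,445
Ending inventory: 266 @ $16 + 358 @ $12 + 84 @ $15 = $9,812
Check: goods available $15,257 = COGS $5,445 + ending $9,812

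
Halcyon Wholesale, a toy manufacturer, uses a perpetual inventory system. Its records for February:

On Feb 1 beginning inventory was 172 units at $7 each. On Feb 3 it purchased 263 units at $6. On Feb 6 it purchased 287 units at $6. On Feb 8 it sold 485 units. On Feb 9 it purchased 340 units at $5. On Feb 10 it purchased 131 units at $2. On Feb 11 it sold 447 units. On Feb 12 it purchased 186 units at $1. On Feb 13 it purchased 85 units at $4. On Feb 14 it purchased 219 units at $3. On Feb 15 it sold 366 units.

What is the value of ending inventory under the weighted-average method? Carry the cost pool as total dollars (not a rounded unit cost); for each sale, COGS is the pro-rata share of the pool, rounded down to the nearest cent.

After Feb 1: 172 on hand, pool $1,204.00 (≈ $7.0000 each)
After Feb 3: 435 on hand, pool $2,782.00 (≈ $6.3954 each)
After Feb 6: 722 on hand, pool $4,504.00 (≈ $6.2382 each)
Feb 8, sell 485: 485/722 × $4,504.00 → $3,025.54
After Feb 9: 577 on hand, pool $3,178.46 (≈ $5.5086 each)
After Feb 10: 708 on hand, pool $3,440.46 (≈ $4.8594 each)
Feb 11, sell 447: 447/708 × $3,440.46 → $2,172.15
After Feb 12: 447 on hand, pool $1,454.31 (≈ $3.2535 each)
After Feb 13: 532 on hand, pool $1,794.31 (≈ $3.3728 each)
After Feb 14: 751 on hand, pool $2,451.31 (≈ $3.2641 each)
Feb 15, sell 366: 366/751 × $2,451.31 → $1,194.64
Total COGS = $3,025.54 + $2,172.15 + $1,194.64 = $6,392.33
Ending inventory (cost pool remaining) = $1,256.67

Ending inventory = $1,256.67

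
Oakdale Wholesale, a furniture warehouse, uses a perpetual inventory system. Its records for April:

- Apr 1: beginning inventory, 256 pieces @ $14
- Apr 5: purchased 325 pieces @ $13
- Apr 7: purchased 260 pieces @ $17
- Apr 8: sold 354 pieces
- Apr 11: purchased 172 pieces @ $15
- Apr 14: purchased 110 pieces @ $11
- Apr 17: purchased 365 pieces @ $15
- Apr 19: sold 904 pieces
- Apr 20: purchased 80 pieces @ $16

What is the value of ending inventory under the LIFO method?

Apr 8, 354 sold [LIFO — newest first]: 260 @ $17 + 94 @ $13 = $5,642
Apr 19, 904 sold [LIFO — newest first]: 365 @ $15 + 110 @ $11 + 172 @ $15 + 231 @ $13 + 26 @ $14 = $12,632
Total COGS = $5,642 + $12,632 = $18,274
Ending inventory: 230 @ $14 + 80 @ $16 = $4,500

Ending inventory = $4,500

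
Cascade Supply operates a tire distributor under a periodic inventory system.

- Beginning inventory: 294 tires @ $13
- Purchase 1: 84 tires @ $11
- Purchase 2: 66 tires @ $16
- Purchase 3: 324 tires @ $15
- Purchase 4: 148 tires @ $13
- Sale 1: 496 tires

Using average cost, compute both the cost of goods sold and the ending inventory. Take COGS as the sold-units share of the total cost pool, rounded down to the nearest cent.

COGS = $6,815.12; ending inventory = $5,770.88

Sale 1, sell 496: 496/916 × $12,586.00 → $6,815.12
Ending inventory (cost pool remaining) = $5,770.88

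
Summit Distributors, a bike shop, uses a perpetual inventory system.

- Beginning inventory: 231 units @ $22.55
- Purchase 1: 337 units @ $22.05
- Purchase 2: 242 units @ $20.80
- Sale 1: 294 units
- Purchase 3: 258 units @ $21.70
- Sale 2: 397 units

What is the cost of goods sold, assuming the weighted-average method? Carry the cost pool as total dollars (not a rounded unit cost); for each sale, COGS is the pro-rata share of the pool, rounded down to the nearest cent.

After Beginning: 231 on hand, pool $5,209.05 (≈ $22.5500 each)
After Purchase 1: 568 on hand, pool $12,639.90 (≈ $22.2533 each)
After Purchase 2: 810 on hand, pool $17,673.50 (≈ $21.8191 each)
Sale 1, sell 294: 294/810 × $17,673.50 → $6,414.82
After Purchase 3: 774 on hand, pool $16,857.28 (≈ $21.7794 each)
Sale 2, sell 397: 397/774 × $16,857.28 → $8,646.43
Total COGS = $6,414.82 + $8,646.43 = $15,061.25
Ending inventory (cost pool remaining) = $8,210.85

COGS = $15,061.25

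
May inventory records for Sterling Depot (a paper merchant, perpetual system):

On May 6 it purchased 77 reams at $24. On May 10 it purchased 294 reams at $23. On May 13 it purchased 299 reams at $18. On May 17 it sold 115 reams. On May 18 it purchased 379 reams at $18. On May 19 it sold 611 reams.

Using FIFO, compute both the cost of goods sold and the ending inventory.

May 17, 115 sold [FIFO — oldest first]: 77 @ $24 + 38 @ $23 = $2,722
May 19, 611 sold [FIFO — oldest first]: 256 @ $23 + 299 @ $18 + 56 @ $18 = $12,278
Total COGS = $2,722 + $12,278 = $15,000
Ending inventory: 323 @ $18 = $5,814

COGS = $15,000; ending inventory = $5,814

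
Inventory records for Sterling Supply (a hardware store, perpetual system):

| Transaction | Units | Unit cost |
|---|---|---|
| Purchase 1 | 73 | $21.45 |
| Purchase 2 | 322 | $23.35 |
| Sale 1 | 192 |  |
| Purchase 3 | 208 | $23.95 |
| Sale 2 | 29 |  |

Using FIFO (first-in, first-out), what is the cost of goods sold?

Sale 1 (192) [FIFO — oldest first]: 73 @ $21.45 + 119 @ $23.35 = $4,344.50
Sale 2 (29) [FIFO — oldest first]: 29 @ $23.35 = $677.15
Total COGS = $4,344.50 + $677.15 = $5,021.65
Ending inventory: 174 @ $23.35 + 208 @ $23.95 = $9,044.50

COGS = $5,021.65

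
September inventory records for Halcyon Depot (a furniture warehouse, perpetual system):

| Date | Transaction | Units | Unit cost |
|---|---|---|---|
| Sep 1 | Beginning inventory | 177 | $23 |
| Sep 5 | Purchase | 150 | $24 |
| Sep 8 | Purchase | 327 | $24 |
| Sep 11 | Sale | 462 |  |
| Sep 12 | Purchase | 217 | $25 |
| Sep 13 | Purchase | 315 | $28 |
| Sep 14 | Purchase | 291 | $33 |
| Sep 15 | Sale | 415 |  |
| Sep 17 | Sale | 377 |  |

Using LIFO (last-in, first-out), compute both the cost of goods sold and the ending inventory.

COGS = $34,161; ending inventory = $5,206

Sep 11, 462 sold [LIFO — newest first]: 327 @ $24 + 135 @ $24 = $11,088
Sep 15, 415 sold [LIFO — newest first]: 291 @ $33 + 124 @ $28 = $13,075
Sep 17, 377 sold [LIFO — newest first]: 191 @ $28 + 186 @ $25 = $9,998
Total COGS = $11,088 + $13,075 + $9,998 = $34,161
Ending inventory: 177 @ $23 + 15 @ $24 + 31 @ $25 = $5,206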